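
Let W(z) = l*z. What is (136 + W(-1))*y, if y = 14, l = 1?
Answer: 1890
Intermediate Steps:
W(z) = z (W(z) = 1*z = z)
(136 + W(-1))*y = (136 - 1)*14 = 135*14 = 1890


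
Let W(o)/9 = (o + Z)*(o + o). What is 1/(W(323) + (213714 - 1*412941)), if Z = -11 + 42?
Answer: 1/1858929 ≈ 5.3794e-7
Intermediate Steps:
Z = 31
W(o) = 18*o*(31 + o) (W(o) = 9*((o + 31)*(o + o)) = 9*((31 + o)*(2*o)) = 9*(2*o*(31 + o)) = 18*o*(31 + o))
1/(W(323) + (213714 - 1*412941)) = 1/(18*323*(31 + 323) + (213714 - 1*412941)) = 1/(18*323*354 + (213714 - 412941)) = 1/(2058156 - 199227) = 1/1858929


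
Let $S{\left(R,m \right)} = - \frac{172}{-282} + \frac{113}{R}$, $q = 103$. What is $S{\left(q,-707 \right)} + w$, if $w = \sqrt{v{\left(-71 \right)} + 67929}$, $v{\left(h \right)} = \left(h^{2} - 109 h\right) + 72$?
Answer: $\frac{24791}{14523} + \sqrt{80781} \approx 285.93$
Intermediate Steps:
$v{\left(h \right)} = 72 + h^{2} - 109 h$
$S{\left(R,m \right)} = \frac{86}{141} + \frac{113}{R}$ ($S{\left(R,m \right)} = \left(-172\right) \left(- \frac{1}{282}\right) + \frac{113}{R} = \frac{86}{141} + \frac{113}{R}$)
$w = \sqrt{80781}$ ($w = \sqrt{\left(72 + \left(-71\right)^{2} - -7739\right) + 67929} = \sqrt{\left(72 + 5041 + 7739\right) + 67929} = \sqrt{12852 + 67929} = \sqrt{80781} \approx 284.22$)
$S{\left(q,-707 \right)} + w = \left(\frac{86}{141} + \frac{113}{103}\right) + \sqrt{80781} = \frac{24791}{14523} + \sqrt{80781}$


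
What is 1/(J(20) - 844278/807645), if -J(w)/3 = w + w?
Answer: -269215/32587226 ≈ -0.0082614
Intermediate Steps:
J(w) = -6*w (J(w) = -3*(w + w) = -6*w)
1/(J(20) - 844278/807645) = 1/(-6*20 - 844278/807645) = 1/(-120 - 844278*1/807645) = 1/(-120 - 281426/269215) = 1/(-32587226/269215) = -269215/32587226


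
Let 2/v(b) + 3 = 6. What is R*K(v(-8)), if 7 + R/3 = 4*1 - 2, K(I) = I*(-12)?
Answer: 120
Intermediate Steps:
v(b) = 2/3 (v(b) = 2/(-3 + 6) = 2/3)
K(I) = -12*I
R = -15 (R = -21 + 3*(4*1 - 2) = -21 + 3*(4 - 2) = -21 + 3*2 = -21 + 6 = -15)
R*K(v(-8)) = -(-180)*2/3 = -15*(-8) = 120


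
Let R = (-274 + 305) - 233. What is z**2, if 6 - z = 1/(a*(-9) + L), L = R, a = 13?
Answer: 3667225/101761 ≈ 36.038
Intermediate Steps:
R = -202 (R = 31 - 233 = -202)
L = -202
z = 1915/319 (z = 6 - 1/(13*(-9) - 202) = 6 - 1/(-117 - 202) = 6 - 1/(-319) = 6 - 1*(-1/319) = 6 + 1/319 = 1915/319 ≈ 6.0031)
z**2 = (1915/319)**2 = 3667225/101761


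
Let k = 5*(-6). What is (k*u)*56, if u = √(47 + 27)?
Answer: -1680*√74 ≈ -14452.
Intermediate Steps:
u = √74 ≈ 8.6023
k = -30
(k*u)*56 = -30*√74*56 = -1680*√74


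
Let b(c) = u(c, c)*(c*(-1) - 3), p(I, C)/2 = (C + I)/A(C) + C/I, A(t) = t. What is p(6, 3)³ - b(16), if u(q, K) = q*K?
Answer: 5207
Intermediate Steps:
u(q, K) = K*q
p(I, C) = 2*C/I + 2*(C + I)/C (p(I, C) = 2*((C + I)/C + C/I) = 2*(C/I + (C + I)/C) = 2*C/I + 2*(C + I)/C)
b(c) = c²*(-3 - c) (b(c) = (c*c)*(c*(-1) - 3) = c²*(-c - 3) = c²*(-3 - c))
p(6, 3)³ - b(16) = (2 + 2*3/6 + 2*6/3)³ - 16²*(-3 - 1*16) = (2 + 2*3*(⅙) + 2*6*(⅓))³ - 256*(-3 - 16) = (2 + 1 + 4)³ - 256*(-19) = 7³ - 1*(-4864) = 343 + 4864 = 5207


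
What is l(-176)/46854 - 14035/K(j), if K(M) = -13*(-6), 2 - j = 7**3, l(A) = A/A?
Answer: -54799651/304551 ≈ -179.94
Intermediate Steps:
l(A) = 1
j = -341 (j = 2 - 1*7**3 = 2 - 1*343 = 2 - 343 = -341)
K(M) = 78
l(-176)/46854 - 14035/K(j) = 1/46854 - 14035/78 = -54799651/304551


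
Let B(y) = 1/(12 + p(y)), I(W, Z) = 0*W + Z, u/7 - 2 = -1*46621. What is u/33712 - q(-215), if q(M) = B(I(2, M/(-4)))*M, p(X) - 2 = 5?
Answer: 149679/91504 ≈ 1.6358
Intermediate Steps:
p(X) = 7 (p(X) = 2 + 5 = 7)
u = -326333 (u = 14 + 7*(-1*46621) = 14 + 7*(-46621) = 14 - 326347 = -326333)
I(W, Z) = Z (I(W, Z) = 0 + Z = Z)
B(y) = 1/19 (B(y) = 1/(12 + 7) = 1/19)
q(M) = M/19
u/33712 - q(-215) = -326333/33712 - (-215)/19 = -326333*1/33712 - 1*(-215/19) = -46619/4816 + 215/19 = 149679/91504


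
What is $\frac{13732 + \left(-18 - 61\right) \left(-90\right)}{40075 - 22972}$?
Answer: $\frac{20842}{17103} \approx 1.2186$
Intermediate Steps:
$\frac{13732 + \left(-18 - 61\right) \left(-90\right)}{40075 - 22972} = \frac{13732 + \left(-18 - 61\right) \left(-90\right)}{17103} = \left(13732 + \left(-18 - 61\right) \left(-90\right)\right) \frac{1}{17103} = \left(13732 - -7110\right) \frac{1}{17103} = \left(13732 + 7110\right) \frac{1}{17103} = 20842 \cdot \frac{1}{17103} = \frac{20842}{17103}$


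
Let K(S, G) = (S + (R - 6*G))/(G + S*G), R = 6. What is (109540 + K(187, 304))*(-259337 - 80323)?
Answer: -531604281746835/14288 ≈ -3.7206e+10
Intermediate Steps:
K(S, G) = (6 + S - 6*G)/(G + G*S) (K(S, G) = (S + (6 - 6*G))/(G + S*G) = (6 + S - 6*G)/(G + G*S))
(109540 + K(187, 304))*(-259337 - 80323) = (109540 + (6 + 187 - 6*304)/(304*(1 + 187)))*(-259337 - 80323) = (109540 + (1/304)*(6 + 187 - 1824)/188)*(-339660) = (109540 + (1/304)*(1/188)*(-1631))*(-339660) = (109540 - 1631/57152)*(-339660) = (6260428449/57152)*(-339660) = -531604281746835/14288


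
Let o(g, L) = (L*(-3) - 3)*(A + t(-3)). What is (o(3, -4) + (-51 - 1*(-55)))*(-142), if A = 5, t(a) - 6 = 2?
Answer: -17182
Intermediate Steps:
t(a) = 8 (t(a) = 6 + 2 = 8)
o(g, L) = -39 - 39*L (o(g, L) = (L*(-3) - 3)*(5 + 8) = (-3*L - 3)*13 = (-3 - 3*L)*13 = -39 - 39*L)
(o(3, -4) + (-51 - 1*(-55)))*(-142) = ((-39 - 39*(-4)) + (-51 - 1*(-55)))*(-142) = ((-39 + 156) + (-51 + 55))*(-142) = (117 + 4)*(-142) = 121*(-142) = -17182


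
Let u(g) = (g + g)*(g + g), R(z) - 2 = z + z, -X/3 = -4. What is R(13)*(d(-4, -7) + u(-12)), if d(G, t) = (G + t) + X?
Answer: 16156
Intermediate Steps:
X = 12 (X = -3*(-4) = 12)
R(z) = 2 + 2*z (R(z) = 2 + (z + z) = 2 + 2*z)
d(G, t) = 12 + G + t (d(G, t) = (G + t) + 12 = 12 + G + t)
u(g) = 4*g² (u(g) = (2*g)*(2*g) = 4*g²)
R(13)*(d(-4, -7) + u(-12)) = (2 + 2*13)*((12 - 4 - 7) + 4*(-12)²) = (2 + 26)*(1 + 4*144) = 28*(1 + 576) = 28*577 = 16156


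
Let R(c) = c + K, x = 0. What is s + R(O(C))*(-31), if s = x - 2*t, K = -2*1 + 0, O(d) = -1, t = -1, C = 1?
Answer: 95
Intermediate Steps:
K = -2 (K = -2 + 0 = -2)
s = 2 (s = 0 - 2*(-1) = 0 + 2 = 2)
R(c) = -2 + c (R(c) = c - 2 = -2 + c)
s + R(O(C))*(-31) = 2 + (-2 - 1)*(-31) = 2 - 3*(-31) = 2 + 93 = 95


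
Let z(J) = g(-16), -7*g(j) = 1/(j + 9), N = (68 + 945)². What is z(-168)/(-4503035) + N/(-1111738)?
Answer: -226422872334573/245303561116670 ≈ -0.92303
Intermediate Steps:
N = 1026169 (N = 1013² = 1026169)
g(j) = -1/(7*(9 + j)) (g(j) = -1/(7*(j + 9)) = -1/(7*(9 + j)))
z(J) = 1/49 (z(J) = -1/(63 + 7*(-16)) = -1/(63 - 112) = -1/(-49) = -1*(-1/49) = 1/49)
z(-168)/(-4503035) + N/(-1111738) = (1/49)/(-4503035) + 1026169/(-1111738) = (1/49)*(-1/4503035) + 1026169*(-1/1111738) = -1/220648715 - 1026169/1111738 = -226422872334573/245303561116670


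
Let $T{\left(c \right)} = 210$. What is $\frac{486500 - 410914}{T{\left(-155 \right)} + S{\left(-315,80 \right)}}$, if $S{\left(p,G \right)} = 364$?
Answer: $\frac{5399}{41} \approx 131.68$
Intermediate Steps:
$\frac{486500 - 410914}{T{\left(-155 \right)} + S{\left(-315,80 \right)}} = \frac{486500 - 410914}{210 + 364} = \frac{75586}{574} = 75586 \cdot \frac{1}{574} = \frac{5399}{41}$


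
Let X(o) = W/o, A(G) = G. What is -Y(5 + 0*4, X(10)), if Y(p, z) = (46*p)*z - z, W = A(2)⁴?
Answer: -1832/5 ≈ -366.40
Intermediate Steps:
W = 16 (W = 2⁴ = 16)
X(o) = 16/o
Y(p, z) = -z + 46*p*z (Y(p, z) = 46*p*z - z = -z + 46*p*z)
-Y(5 + 0*4, X(10)) = -16/10*(-1 + 46*(5 + 0*4)) = -16*(⅒)*(-1 + 46*(5 + 0)) = -8*(-1 + 46*5)/5 = -8*(-1 + 230)/5 = -8*229/5 = -1*1832/5 = -1832/5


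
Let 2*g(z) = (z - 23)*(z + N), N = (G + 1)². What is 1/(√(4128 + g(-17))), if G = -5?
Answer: √1037/2074 ≈ 0.015527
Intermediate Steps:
N = 16 (N = (-5 + 1)² = (-4)² = 16)
g(z) = (-23 + z)*(16 + z)/2 (g(z) = ((z - 23)*(z + 16))/2 = ((-23 + z)*(16 + z))/2 = (-23 + z)*(16 + z)/2)
1/(√(4128 + g(-17))) = 1/(√(4128 + (-184 + (½)*(-17)² - 7/2*(-17)))) = 1/(√(4128 + (-184 + (½)*289 + 119/2))) = 1/(√(4128 + (-184 + 289/2 + 119/2))) = 1/(√(4128 + 20)) = 1/(√4148) = 1/(2*√1037) = √1037/2074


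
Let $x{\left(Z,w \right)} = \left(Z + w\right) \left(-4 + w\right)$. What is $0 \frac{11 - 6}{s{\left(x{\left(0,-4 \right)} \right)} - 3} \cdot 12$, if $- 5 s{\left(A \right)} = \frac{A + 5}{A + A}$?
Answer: $0$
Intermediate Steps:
$x{\left(Z,w \right)} = \left(-4 + w\right) \left(Z + w\right)$
$s{\left(A \right)} = - \frac{5 + A}{10 A}$ ($s{\left(A \right)} = - \frac{\left(A + 5\right) \frac{1}{A + A}}{5} = - \frac{\left(5 + A\right) \frac{1}{2 A}}{5} = - \frac{\frac{1}{2} \frac{1}{A} \left(5 + A\right)}{5} = - \frac{5 + A}{10 A}$)
$0 \frac{11 - 6}{s{\left(x{\left(0,-4 \right)} \right)} - 3} \cdot 12 = 0 \frac{11 - 6}{\frac{-5 - \left(\left(-4\right)^{2} - 0 - -16 + 0 \left(-4\right)\right)}{10 \left(\left(-4\right)^{2} - 0 - -16 + 0 \left(-4\right)\right)} - 3} \cdot 12 = 0 \frac{5}{\frac{-5 - \left(16 + 0 + 16 + 0\right)}{10 \left(16 + 0 + 16 + 0\right)} - 3} \cdot 12 = 0 \frac{5}{\frac{-5 - 32}{10 \cdot 32} - 3} \cdot 12 = 0 \frac{5}{\frac{1}{10} \cdot \frac{1}{32} \left(-5 - 32\right) - 3} \cdot 12 = 0 \frac{5}{\frac{1}{10} \cdot \frac{1}{32} \left(-37\right) - 3} \cdot 12 = 0 \frac{5}{- \frac{37}{320} - 3} \cdot 12 = 0 \frac{5}{- \frac{997}{320}} \cdot 12 = 0 \cdot 5 \left(- \frac{320}{997}\right) 12 = 0 \left(- \frac{1600}{997}\right) 12 = 0 \cdot 12 = 0$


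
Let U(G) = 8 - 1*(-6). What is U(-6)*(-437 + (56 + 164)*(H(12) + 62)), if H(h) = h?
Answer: 221802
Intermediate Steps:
U(G) = 14 (U(G) = 8 + 6 = 14)
U(-6)*(-437 + (56 + 164)*(H(12) + 62)) = 14*(-437 + (56 + 164)*(12 + 62)) = 14*(-437 + 220*74) = 14*(-437 + 16280) = 14*15843 = 221802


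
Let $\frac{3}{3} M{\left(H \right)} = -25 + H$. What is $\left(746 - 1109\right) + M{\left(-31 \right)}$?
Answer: $-419$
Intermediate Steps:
$M{\left(H \right)} = -25 + H$
$\left(746 - 1109\right) + M{\left(-31 \right)} = \left(746 - 1109\right) - 56 = -363 - 56 = -419$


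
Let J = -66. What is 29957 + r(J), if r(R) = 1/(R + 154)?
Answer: 2636217/88 ≈ 29957.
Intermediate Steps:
r(R) = 1/(154 + R)
29957 + r(J) = 29957 + 1/(154 - 66) = 29957 + 1/88 = 2636217/88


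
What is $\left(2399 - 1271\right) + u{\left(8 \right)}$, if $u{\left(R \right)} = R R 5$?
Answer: $1448$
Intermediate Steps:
$u{\left(R \right)} = 5 R^{2}$ ($u{\left(R \right)} = R^{2} \cdot 5 = 5 R^{2}$)
$\left(2399 - 1271\right) + u{\left(8 \right)} = \left(2399 - 1271\right) + 5 \cdot 8^{2} = 1128 + 5 \cdot 64 = 1128 + 320 = 1448$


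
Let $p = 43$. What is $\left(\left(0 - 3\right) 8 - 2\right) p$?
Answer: $-1118$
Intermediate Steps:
$\left(\left(0 - 3\right) 8 - 2\right) p = \left(\left(0 - 3\right) 8 - 2\right) 43 = \left(\left(-3\right) 8 - 2\right) 43 = \left(-24 - 2\right) 43 = \left(-26\right) 43 = -1118$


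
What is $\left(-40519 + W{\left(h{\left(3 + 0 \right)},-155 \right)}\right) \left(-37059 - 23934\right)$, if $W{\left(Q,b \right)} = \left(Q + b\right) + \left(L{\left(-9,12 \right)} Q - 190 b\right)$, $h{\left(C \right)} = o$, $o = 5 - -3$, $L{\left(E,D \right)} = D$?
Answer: $678242160$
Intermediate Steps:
$o = 8$ ($o = 5 + 3 = 8$)
$h{\left(C \right)} = 8$
$W{\left(Q,b \right)} = - 189 b + 13 Q$ ($W{\left(Q,b \right)} = \left(Q + b\right) + \left(12 Q - 190 b\right) = \left(Q + b\right) + \left(- 190 b + 12 Q\right) = - 189 b + 13 Q$)
$\left(-40519 + W{\left(h{\left(3 + 0 \right)},-155 \right)}\right) \left(-37059 - 23934\right) = \left(-40519 + \left(\left(-189\right) \left(-155\right) + 13 \cdot 8\right)\right) \left(-37059 - 23934\right) = \left(-40519 + \left(29295 + 104\right)\right) \left(-60993\right) = \left(-40519 + 29399\right) \left(-60993\right) = \left(-11120\right) \left(-60993\right) = 678242160$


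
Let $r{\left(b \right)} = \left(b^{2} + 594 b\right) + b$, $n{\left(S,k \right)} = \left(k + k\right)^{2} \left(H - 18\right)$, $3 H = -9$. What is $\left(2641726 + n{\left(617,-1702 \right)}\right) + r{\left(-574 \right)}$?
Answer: $-240701864$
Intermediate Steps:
$H = -3$ ($H = \frac{1}{3} \left(-9\right) = -3$)
$n{\left(S,k \right)} = - 84 k^{2}$ ($n{\left(S,k \right)} = \left(k + k\right)^{2} \left(-3 - 18\right) = \left(2 k\right)^{2} \left(-21\right) = 4 k^{2} \left(-21\right) = - 84 k^{2}$)
$r{\left(b \right)} = b^{2} + 595 b$
$\left(2641726 + n{\left(617,-1702 \right)}\right) + r{\left(-574 \right)} = \left(2641726 - 84 \left(-1702\right)^{2}\right) - 574 \left(595 - 574\right) = \left(2641726 - 243331536\right) - 12054 = -240689810 - 12054 = -240701864$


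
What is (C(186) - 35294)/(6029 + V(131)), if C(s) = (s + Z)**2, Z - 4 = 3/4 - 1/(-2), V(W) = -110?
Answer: 20521/94704 ≈ 0.21669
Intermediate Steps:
Z = 21/4 (Z = 4 + (3/4 - 1/(-2)) = 4 + (3*(1/4) - 1*(-1/2)) = 4 + (3/4 + 1/2) = 4 + 5/4 = 21/4 ≈ 5.2500)
C(s) = (21/4 + s)**2 (C(s) = (s + 21/4)**2 = (21/4 + s)**2)
(C(186) - 35294)/(6029 + V(131)) = ((21 + 4*186)**2/16 - 35294)/(6029 - 110) = ((21 + 744)**2/16 - 35294)/5919 = ((1/16)*765**2 - 35294)*(1/5919) = ((1/16)*585225 - 35294)*(1/5919) = (585225/16 - 35294)*(1/5919) = (20521/16)*(1/5919) = 20521/94704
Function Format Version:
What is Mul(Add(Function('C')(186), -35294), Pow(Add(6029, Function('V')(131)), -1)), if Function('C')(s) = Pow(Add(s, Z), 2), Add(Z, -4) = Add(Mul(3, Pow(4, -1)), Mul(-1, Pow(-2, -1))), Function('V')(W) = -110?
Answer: Rational(20521, 94704) ≈ 0.21669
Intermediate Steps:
Z = Rational(21, 4) (Z = Add(4, Add(Mul(3, Pow(4, -1)), Mul(-1, Pow(-2, -1)))) = Add(4, Add(Mul(3, Rational(1, 4)), Mul(-1, Rational(-1, 2)))) = Add(4, Add(Rational(3, 4), Rational(1, 2))) = Add(4, Rational(5, 4)) = Rational(21, 4) ≈ 5.2500)
Function('C')(s) = Pow(Add(Rational(21, 4), s), 2) (Function('C')(s) = Pow(Add(s, Rational(21, 4)), 2) = Pow(Add(Rational(21, 4), s), 2))
Mul(Add(Function('C')(186), -35294), Pow(Add(6029, Function('V')(131)), -1)) = Mul(Add(Mul(Rational(1, 16), Pow(Add(21, Mul(4, 186)), 2)), -35294), Pow(Add(6029, -110), -1)) = Mul(Add(Mul(Rational(1, 16), Pow(Add(21, 744), 2)), -35294), Pow(5919, -1)) = Mul(Add(Mul(Rational(1, 16), Pow(765, 2)), -35294), Rational(1, 5919)) = Mul(Add(Mul(Rational(1, 16), 585225), -35294), Rational(1, 5919)) = Mul(Add(Rational(585225, 16), -35294), Rational(1, 5919)) = Mul(Rational(20521, 16), Rational(1, 5919)) = Rational(20521, 94704)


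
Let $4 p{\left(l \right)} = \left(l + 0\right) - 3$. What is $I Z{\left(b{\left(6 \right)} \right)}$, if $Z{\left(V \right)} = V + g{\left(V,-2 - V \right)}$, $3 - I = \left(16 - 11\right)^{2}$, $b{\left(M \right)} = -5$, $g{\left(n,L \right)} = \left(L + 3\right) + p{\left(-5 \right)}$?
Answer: $22$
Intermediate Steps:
$p{\left(l \right)} = - \frac{3}{4} + \frac{l}{4}$ ($p{\left(l \right)} = \frac{\left(l + 0\right) - 3}{4} = \frac{l - 3}{4} = \frac{-3 + l}{4} = - \frac{3}{4} + \frac{l}{4}$)
$g{\left(n,L \right)} = 1 + L$ ($g{\left(n,L \right)} = \left(L + 3\right) + \left(- \frac{3}{4} + \frac{1}{4} \left(-5\right)\right) = \left(3 + L\right) - 2 = 1 + L$)
$I = -22$ ($I = 3 - \left(16 - 11\right)^{2} = 3 - 5^{2} = 3 - 25 = -22$)
$Z{\left(V \right)} = -1$ ($Z{\left(V \right)} = V + \left(1 - \left(2 + V\right)\right) = V - \left(1 + V\right) = -1$)
$I Z{\left(b{\left(6 \right)} \right)} = \left(-22\right) \left(-1\right) = 22$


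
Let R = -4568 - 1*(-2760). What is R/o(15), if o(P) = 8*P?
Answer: -226/15 ≈ -15.067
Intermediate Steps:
R = -1808 (R = -4568 + 2760 = -1808)
R/o(15) = -1808/(8*15) = -1808/120 = -1808*1/120 = -226/15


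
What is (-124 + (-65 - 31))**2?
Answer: 48400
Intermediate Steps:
(-124 + (-65 - 31))**2 = (-124 - 96)**2 = (-220)**2 = 48400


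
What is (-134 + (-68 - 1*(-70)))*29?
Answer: -3828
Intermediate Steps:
(-134 + (-68 - 1*(-70)))*29 = (-134 + (-68 + 70))*29 = (-134 + 2)*29 = -132*29 = -3828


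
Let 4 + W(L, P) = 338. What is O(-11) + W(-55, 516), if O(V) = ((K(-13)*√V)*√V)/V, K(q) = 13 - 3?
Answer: 344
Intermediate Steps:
K(q) = 10
W(L, P) = 334 (W(L, P) = -4 + 338 = 334)
O(V) = 10 (O(V) = ((10*√V)*√V)/V = (10*V)/V = 10)
O(-11) + W(-55, 516) = 10 + 334 = 344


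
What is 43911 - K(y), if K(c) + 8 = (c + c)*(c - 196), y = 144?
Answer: 58895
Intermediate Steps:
K(c) = -8 + 2*c*(-196 + c) (K(c) = -8 + (c + c)*(c - 196) = -8 + (2*c)*(-196 + c) = -8 + 2*c*(-196 + c))
43911 - K(y) = 43911 - (-8 - 392*144 + 2*144²) = 43911 - (-8 - 56448 + 2*20736) = 43911 - (-8 - 56448 + 41472) = 43911 - 1*(-14984) = 43911 + 14984 = 58895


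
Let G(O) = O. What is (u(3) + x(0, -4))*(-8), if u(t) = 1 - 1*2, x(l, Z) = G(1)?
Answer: 0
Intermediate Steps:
x(l, Z) = 1
u(t) = -1 (u(t) = 1 - 2 = -1)
(u(3) + x(0, -4))*(-8) = (-1 + 1)*(-8) = 0*(-8) = 0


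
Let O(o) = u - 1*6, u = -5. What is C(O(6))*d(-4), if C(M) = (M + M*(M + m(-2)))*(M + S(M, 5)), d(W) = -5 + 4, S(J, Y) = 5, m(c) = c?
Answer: 792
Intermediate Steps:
d(W) = -1
O(o) = -11 (O(o) = -5 - 1*6 = -5 - 6 = -11)
C(M) = (5 + M)*(M + M*(-2 + M)) (C(M) = (M + M*(M - 2))*(M + 5) = (M + M*(-2 + M))*(5 + M) = (5 + M)*(M + M*(-2 + M)))
C(O(6))*d(-4) = -11*(-5 + (-11)**2 + 4*(-11))*(-1) = -11*(-5 + 121 - 44)*(-1) = -11*72*(-1) = -792*(-1) = 792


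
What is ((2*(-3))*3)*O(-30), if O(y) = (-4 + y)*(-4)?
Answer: -2448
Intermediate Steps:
O(y) = 16 - 4*y
((2*(-3))*3)*O(-30) = ((2*(-3))*3)*(16 - 4*(-30)) = (-6*3)*(16 + 120) = -18*136 = -2448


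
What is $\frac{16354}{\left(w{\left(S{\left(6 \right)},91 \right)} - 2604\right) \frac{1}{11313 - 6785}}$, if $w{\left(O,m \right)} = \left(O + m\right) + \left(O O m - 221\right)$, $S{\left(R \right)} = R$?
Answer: $\frac{18512728}{137} \approx 1.3513 \cdot 10^{5}$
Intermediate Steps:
$w{\left(O,m \right)} = -221 + O + m + m O^{2}$ ($w{\left(O,m \right)} = \left(O + m\right) + \left(O^{2} m - 221\right) = \left(O + m\right) + \left(m O^{2} - 221\right) = \left(O + m\right) + \left(-221 + m O^{2}\right) = -221 + O + m + m O^{2}$)
$\frac{16354}{\left(w{\left(S{\left(6 \right)},91 \right)} - 2604\right) \frac{1}{11313 - 6785}} = \frac{16354}{\left(\left(-221 + 6 + 91 + 91 \cdot 6^{2}\right) - 2604\right) \frac{1}{11313 - 6785}} = \frac{16354}{\left(\left(-221 + 6 + 91 + 91 \cdot 36\right) - 2604\right) \frac{1}{4528}} = \frac{16354}{\left(\left(-221 + 6 + 91 + 3276\right) - 2604\right) \frac{1}{4528}} = \frac{16354}{\left(3152 - 2604\right) \frac{1}{4528}} = \frac{16354}{548 \cdot \frac{1}{4528}} = \frac{16354}{\frac{137}{1132}} = 16354 \cdot \frac{1132}{137} = \frac{18512728}{137}$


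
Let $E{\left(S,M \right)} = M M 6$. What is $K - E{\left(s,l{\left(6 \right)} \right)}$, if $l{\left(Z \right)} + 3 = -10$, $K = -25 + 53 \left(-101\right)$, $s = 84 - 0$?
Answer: $-6392$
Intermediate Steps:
$s = 84$ ($s = 84 + 0 = 84$)
$K = -5378$ ($K = -25 - 5353 = -5378$)
$l{\left(Z \right)} = -13$ ($l{\left(Z \right)} = -3 - 10 = -13$)
$E{\left(S,M \right)} = 6 M^{2}$ ($E{\left(S,M \right)} = M^{2} \cdot 6 = 6 M^{2}$)
$K - E{\left(s,l{\left(6 \right)} \right)} = -5378 - 6 \left(-13\right)^{2} = -5378 - 6 \cdot 169 = -5378 - 1014 = -6392$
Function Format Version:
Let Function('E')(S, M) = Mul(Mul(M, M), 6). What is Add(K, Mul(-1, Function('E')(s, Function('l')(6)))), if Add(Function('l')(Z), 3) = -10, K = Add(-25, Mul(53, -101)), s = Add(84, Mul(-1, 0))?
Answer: -6392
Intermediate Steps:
s = 84 (s = Add(84, 0) = 84)
K = -5378 (K = Add(-25, -5353) = -5378)
Function('l')(Z) = -13 (Function('l')(Z) = Add(-3, -10) = -13)
Function('E')(S, M) = Mul(6, Pow(M, 2)) (Function('E')(S, M) = Mul(Pow(M, 2), 6) = Mul(6, Pow(M, 2)))
Add(K, Mul(-1, Function('E')(s, Function('l')(6)))) = Add(-5378, Mul(-1, Mul(6, Pow(-13, 2)))) = Add(-5378, Mul(-1, Mul(6, 169))) = Add(-5378, Mul(-1, 1014)) = Add(-5378, -1014) = -6392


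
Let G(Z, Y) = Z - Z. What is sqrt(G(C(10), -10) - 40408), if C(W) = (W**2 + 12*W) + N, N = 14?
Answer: 2*I*sqrt(10102) ≈ 201.02*I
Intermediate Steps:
C(W) = 14 + W**2 + 12*W (C(W) = (W**2 + 12*W) + 14 = 14 + W**2 + 12*W)
G(Z, Y) = 0
sqrt(G(C(10), -10) - 40408) = sqrt(0 - 40408) = sqrt(-40408) = 2*I*sqrt(10102)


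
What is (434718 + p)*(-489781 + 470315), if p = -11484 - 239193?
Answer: -3582542106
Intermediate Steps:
p = -250677
(434718 + p)*(-489781 + 470315) = (434718 - 250677)*(-489781 + 470315) = 184041*(-19466) = -3582542106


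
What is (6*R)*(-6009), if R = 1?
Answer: -36054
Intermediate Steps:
(6*R)*(-6009) = (6*1)*(-6009) = 6*(-6009) = -36054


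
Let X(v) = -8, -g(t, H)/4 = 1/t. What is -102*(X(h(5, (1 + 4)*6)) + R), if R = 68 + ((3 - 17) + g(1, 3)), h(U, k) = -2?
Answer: -4284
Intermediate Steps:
g(t, H) = -4/t
R = 50 (R = 68 + ((3 - 17) - 4/1) = 68 + (-14 - 4*1) = 68 + (-14 - 4) = 68 - 18 = 50)
-102*(X(h(5, (1 + 4)*6)) + R) = -102*(-8 + 50) = -102*42 = -1*4284 = -4284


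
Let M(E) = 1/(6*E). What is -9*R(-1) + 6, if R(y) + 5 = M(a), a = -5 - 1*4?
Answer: 307/6 ≈ 51.167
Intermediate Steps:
a = -9 (a = -5 - 4 = -9)
M(E) = 1/(6*E)
R(y) = -271/54 (R(y) = -5 + (⅙)/(-9) = -5 + (⅙)*(-⅑) = -5 - 1/54 = -271/54)
-9*R(-1) + 6 = -9*(-271/54) + 6 = 271/6 + 6 = 307/6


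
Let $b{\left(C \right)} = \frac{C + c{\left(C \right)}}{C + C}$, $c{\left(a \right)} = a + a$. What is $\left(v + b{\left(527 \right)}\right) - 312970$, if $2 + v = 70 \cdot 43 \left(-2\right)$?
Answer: $- \frac{637981}{2} \approx -3.1899 \cdot 10^{5}$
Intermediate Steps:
$c{\left(a \right)} = 2 a$
$v = -6022$ ($v = -2 + 70 \cdot 43 \left(-2\right) = -2 + 3010 \left(-2\right) = -2 - 6020 = -6022$)
$b{\left(C \right)} = \frac{3}{2}$ ($b{\left(C \right)} = \frac{C + 2 C}{C + C} = \frac{3 C}{2 C} = 3 C \frac{1}{2 C} = \frac{3}{2}$)
$\left(v + b{\left(527 \right)}\right) - 312970 = \left(-6022 + \frac{3}{2}\right) - 312970 = - \frac{12041}{2} - 312970 = - \frac{637981}{2}$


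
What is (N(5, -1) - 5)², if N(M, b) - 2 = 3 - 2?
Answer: 4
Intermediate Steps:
N(M, b) = 3 (N(M, b) = 2 + (3 - 2) = 2 + 1 = 3)
(N(5, -1) - 5)² = (3 - 5)² = (-2)² = 4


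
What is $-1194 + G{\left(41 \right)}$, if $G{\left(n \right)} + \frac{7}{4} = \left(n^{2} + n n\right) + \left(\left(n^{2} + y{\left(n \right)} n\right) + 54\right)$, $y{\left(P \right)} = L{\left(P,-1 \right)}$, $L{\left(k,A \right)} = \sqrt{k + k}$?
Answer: $\frac{15605}{4} + 41 \sqrt{82} \approx 4272.5$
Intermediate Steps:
$L{\left(k,A \right)} = \sqrt{2} \sqrt{k}$ ($L{\left(k,A \right)} = \sqrt{2 k} = \sqrt{2} \sqrt{k}$)
$y{\left(P \right)} = \sqrt{2} \sqrt{P}$
$G{\left(n \right)} = \frac{209}{4} + 3 n^{2} + \sqrt{2} n^{\frac{3}{2}}$ ($G{\left(n \right)} = - \frac{7}{4} + \left(\left(n^{2} + n n\right) + \left(\left(n^{2} + \sqrt{2} \sqrt{n} n\right) + 54\right)\right) = - \frac{7}{4} + \left(\left(n^{2} + n^{2}\right) + \left(\left(n^{2} + \sqrt{2} n^{\frac{3}{2}}\right) + 54\right)\right) = - \frac{7}{4} + \left(2 n^{2} + \left(54 + n^{2} + \sqrt{2} n^{\frac{3}{2}}\right)\right) = - \frac{7}{4} + \left(54 + 3 n^{2} + \sqrt{2} n^{\frac{3}{2}}\right) = \frac{209}{4} + 3 n^{2} + \sqrt{2} n^{\frac{3}{2}}$)
$-1194 + G{\left(41 \right)} = -1194 + \left(\frac{209}{4} + 3 \cdot 41^{2} + \sqrt{2} \cdot 41^{\frac{3}{2}}\right) = -1194 + \left(\frac{209}{4} + 3 \cdot 1681 + \sqrt{2} \cdot 41 \sqrt{41}\right) = -1194 + \left(\frac{209}{4} + 5043 + 41 \sqrt{82}\right) = -1194 + \left(\frac{20381}{4} + 41 \sqrt{82}\right) = \frac{15605}{4} + 41 \sqrt{82}$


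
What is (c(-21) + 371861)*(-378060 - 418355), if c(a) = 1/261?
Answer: -77296632836630/261 ≈ -2.9616e+11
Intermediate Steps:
c(a) = 1/261
(c(-21) + 371861)*(-378060 - 418355) = (1/261 + 371861)*(-378060 - 418355) = (97055722/261)*(-796415) = -77296632836630/261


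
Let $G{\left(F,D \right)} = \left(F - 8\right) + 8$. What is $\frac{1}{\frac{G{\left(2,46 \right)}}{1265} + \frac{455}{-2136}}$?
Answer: $- \frac{2702040}{571303} \approx -4.7296$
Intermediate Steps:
$G{\left(F,D \right)} = F$ ($G{\left(F,D \right)} = \left(-8 + F\right) + 8 = F$)
$\frac{1}{\frac{G{\left(2,46 \right)}}{1265} + \frac{455}{-2136}} = \frac{1}{\frac{2}{1265} + \frac{455}{-2136}} = \frac{1}{2 \cdot \frac{1}{1265} + 455 \left(- \frac{1}{2136}\right)} = \frac{1}{\frac{2}{1265} - \frac{455}{2136}} = \frac{1}{- \frac{571303}{2702040}} = - \frac{2702040}{571303}$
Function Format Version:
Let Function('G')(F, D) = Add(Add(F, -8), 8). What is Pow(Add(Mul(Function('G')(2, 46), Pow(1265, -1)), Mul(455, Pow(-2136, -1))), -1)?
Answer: Rational(-2702040, 571303) ≈ -4.7296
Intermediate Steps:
Function('G')(F, D) = F (Function('G')(F, D) = Add(Add(-8, F), 8) = F)
Pow(Add(Mul(Function('G')(2, 46), Pow(1265, -1)), Mul(455, Pow(-2136, -1))), -1) = Pow(Add(Mul(2, Pow(1265, -1)), Mul(455, Pow(-2136, -1))), -1) = Pow(Add(Mul(2, Rational(1, 1265)), Mul(455, Rational(-1, 2136))), -1) = Pow(Add(Rational(2, 1265), Rational(-455, 2136)), -1) = Pow(Rational(-571303, 2702040), -1) = Rational(-2702040, 571303)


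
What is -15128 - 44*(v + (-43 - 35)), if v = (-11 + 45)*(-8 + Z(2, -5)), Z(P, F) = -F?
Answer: -7208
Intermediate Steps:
v = -102 (v = (-11 + 45)*(-8 - 1*(-5)) = 34*(-8 + 5) = 34*(-3) = -102)
-15128 - 44*(v + (-43 - 35)) = -15128 - 44*(-102 + (-43 - 35)) = -15128 - 44*(-102 - 78) = -15128 - 44*(-180) = -15128 - 1*(-7920) = -15128 + 7920 = -7208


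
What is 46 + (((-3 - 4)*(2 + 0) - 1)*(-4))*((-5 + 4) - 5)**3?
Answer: -12914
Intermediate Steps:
46 + (((-3 - 4)*(2 + 0) - 1)*(-4))*((-5 + 4) - 5)**3 = 46 + ((-7*2 - 1)*(-4))*(-1 - 5)**3 = 46 + ((-14 - 1)*(-4))*(-6)**3 = 46 - 15*(-4)*(-216) = 46 + 60*(-216) = 46 - 12960 = -12914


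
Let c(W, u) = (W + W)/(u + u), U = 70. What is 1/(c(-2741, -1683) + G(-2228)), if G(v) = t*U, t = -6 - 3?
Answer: -1683/1057549 ≈ -0.0015914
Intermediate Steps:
t = -9
c(W, u) = W/u (c(W, u) = (2*W)/((2*u)) = (2*W)*(1/(2*u)) = W/u)
G(v) = -630 (G(v) = -9*70 = -630)
1/(c(-2741, -1683) + G(-2228)) = 1/(-2741/(-1683) - 630) = 1/(-2741*(-1/1683) - 630) = 1/(2741/1683 - 630) = 1/(-1057549/1683) = -1683/1057549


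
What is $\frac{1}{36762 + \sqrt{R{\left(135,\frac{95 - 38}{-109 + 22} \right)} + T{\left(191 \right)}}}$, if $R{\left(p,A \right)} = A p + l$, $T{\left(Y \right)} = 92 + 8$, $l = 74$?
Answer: $\frac{355366}{13063964065} - \frac{\sqrt{71949}}{39191892195} \approx 2.7195 \cdot 10^{-5}$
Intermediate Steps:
$T{\left(Y \right)} = 100$
$R{\left(p,A \right)} = 74 + A p$ ($R{\left(p,A \right)} = A p + 74 = 74 + A p$)
$\frac{1}{36762 + \sqrt{R{\left(135,\frac{95 - 38}{-109 + 22} \right)} + T{\left(191 \right)}}} = \frac{1}{36762 + \sqrt{\left(74 + \frac{95 - 38}{-109 + 22} \cdot 135\right) + 100}} = \frac{1}{36762 + \sqrt{\left(74 + \frac{57}{-87} \cdot 135\right) + 100}} = \frac{1}{36762 + \sqrt{\left(74 + 57 \left(- \frac{1}{87}\right) 135\right) + 100}} = \frac{1}{36762 + \sqrt{\left(74 - \frac{2565}{29}\right) + 100}} = \frac{1}{36762 + \sqrt{- \frac{419}{29} + 100}} = \frac{1}{36762 + \sqrt{\frac{2481}{29}}} = \frac{1}{36762 + \frac{\sqrt{71949}}{29}}$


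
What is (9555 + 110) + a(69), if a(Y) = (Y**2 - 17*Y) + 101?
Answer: 13354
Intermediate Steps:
a(Y) = 101 + Y**2 - 17*Y
(9555 + 110) + a(69) = (9555 + 110) + (101 + 69**2 - 17*69) = 9665 + (101 + 4761 - 1173) = 9665 + 3689 = 13354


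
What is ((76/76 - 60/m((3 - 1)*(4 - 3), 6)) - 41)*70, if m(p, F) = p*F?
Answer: -3150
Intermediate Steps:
m(p, F) = F*p
((76/76 - 60/m((3 - 1)*(4 - 3), 6)) - 41)*70 = ((76/76 - 60*1/(6*(3 - 1)*(4 - 3))) - 41)*70 = ((76*(1/76) - 60/(6*(2*1))) - 41)*70 = ((1 - 60/(6*2)) - 41)*70 = ((1 - 60/12) - 41)*70 = ((1 - 60*1/12) - 41)*70 = ((1 - 5) - 41)*70 = (-4 - 41)*70 = -45*70 = -3150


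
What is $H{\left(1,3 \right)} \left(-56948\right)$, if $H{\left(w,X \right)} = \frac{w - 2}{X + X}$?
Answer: $\frac{28474}{3} \approx 9491.3$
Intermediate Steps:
$H{\left(w,X \right)} = \frac{-2 + w}{2 X}$
$H{\left(1,3 \right)} \left(-56948\right) = \frac{-2 + 1}{2 \cdot 3} \left(-56948\right) = \frac{1}{2} \cdot \frac{1}{3} \left(-1\right) \left(-56948\right) = \left(- \frac{1}{6}\right) \left(-56948\right) = \frac{28474}{3}$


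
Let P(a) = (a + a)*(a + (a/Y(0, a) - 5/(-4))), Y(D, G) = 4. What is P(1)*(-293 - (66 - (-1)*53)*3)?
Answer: -3250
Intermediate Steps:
P(a) = 2*a*(5/4 + 5*a/4) (P(a) = (a + a)*(a + (a/4 - 5/(-4))) = (2*a)*(a + (a*(1/4) - 5*(-1/4))) = (2*a)*(a + (a/4 + 5/4)) = (2*a)*(a + (5/4 + a/4)) = (2*a)*(5/4 + 5*a/4) = 2*a*(5/4 + 5*a/4))
P(1)*(-293 - (66 - (-1)*53)*3) = ((5/2)*1*(1 + 1))*(-293 - (66 - (-1)*53)*3) = ((5/2)*1*2)*(-293 - (66 - 1*(-53))*3) = 5*(-293 - (66 + 53)*3) = 5*(-293 - 119*3) = 5*(-293 - 1*357) = 5*(-293 - 357) = 5*(-650) = -3250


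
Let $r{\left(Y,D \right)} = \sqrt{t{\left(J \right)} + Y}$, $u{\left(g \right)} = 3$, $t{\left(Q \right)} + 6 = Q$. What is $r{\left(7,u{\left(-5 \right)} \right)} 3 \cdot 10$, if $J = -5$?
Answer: $60 i \approx 60.0 i$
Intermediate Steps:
$t{\left(Q \right)} = -6 + Q$
$r{\left(Y,D \right)} = \sqrt{-11 + Y}$ ($r{\left(Y,D \right)} = \sqrt{\left(-6 - 5\right) + Y} = \sqrt{-11 + Y}$)
$r{\left(7,u{\left(-5 \right)} \right)} 3 \cdot 10 = \sqrt{-11 + 7} \cdot 3 \cdot 10 = \sqrt{-4} \cdot 3 \cdot 10 = 2 i 3 \cdot 10 = 6 i 10 = 60 i$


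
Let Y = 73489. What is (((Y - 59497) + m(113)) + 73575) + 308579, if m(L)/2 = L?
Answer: 396372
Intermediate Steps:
m(L) = 2*L
(((Y - 59497) + m(113)) + 73575) + 308579 = (((73489 - 59497) + 2*113) + 73575) + 308579 = ((13992 + 226) + 73575) + 308579 = (14218 + 73575) + 308579 = 87793 + 308579 = 396372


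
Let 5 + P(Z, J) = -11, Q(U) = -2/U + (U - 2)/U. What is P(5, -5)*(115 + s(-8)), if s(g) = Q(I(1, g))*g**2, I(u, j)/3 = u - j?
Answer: -73232/27 ≈ -2712.3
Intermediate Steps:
I(u, j) = -3*j + 3*u (I(u, j) = 3*(u - j) = -3*j + 3*u)
Q(U) = -2/U + (-2 + U)/U
s(g) = g**2*(-1 - 3*g)/(3 - 3*g) (s(g) = ((-4 + (-3*g + 3*1))/(-3*g + 3*1))*g**2 = ((-4 + (-3*g + 3))/(-3*g + 3))*g**2 = ((-4 + (3 - 3*g))/(3 - 3*g))*g**2 = ((-1 - 3*g)/(3 - 3*g))*g**2 = g**2*(-1 - 3*g)/(3 - 3*g))
P(Z, J) = -16 (P(Z, J) = -5 - 11 = -16)
P(5, -5)*(115 + s(-8)) = -16*(115 + (-8)**2*(1/3 - 8)/(-1 - 8)) = -16*(115 + 64*(-23/3)/(-9)) = -16*(115 + 64*(-1/9)*(-23/3)) = -16*(115 + 1472/27) = -16*4577/27 = -73232/27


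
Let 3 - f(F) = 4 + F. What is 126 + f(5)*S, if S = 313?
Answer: -1752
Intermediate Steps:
f(F) = -1 - F (f(F) = 3 - (4 + F) = 3 + (-4 - F) = -1 - F)
126 + f(5)*S = 126 + (-1 - 1*5)*313 = 126 + (-1 - 5)*313 = 126 - 6*313 = 126 - 1878 = -1752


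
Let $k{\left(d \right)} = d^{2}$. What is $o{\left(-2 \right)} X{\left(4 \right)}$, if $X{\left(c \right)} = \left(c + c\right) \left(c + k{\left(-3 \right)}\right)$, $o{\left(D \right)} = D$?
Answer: $-208$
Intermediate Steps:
$X{\left(c \right)} = 2 c \left(9 + c\right)$ ($X{\left(c \right)} = \left(c + c\right) \left(c + \left(-3\right)^{2}\right) = 2 c \left(c + 9\right) = 2 c \left(9 + c\right)$)
$o{\left(-2 \right)} X{\left(4 \right)} = - 2 \cdot 2 \cdot 4 \left(9 + 4\right) = - 2 \cdot 2 \cdot 4 \cdot 13 = \left(-2\right) 104 = -208$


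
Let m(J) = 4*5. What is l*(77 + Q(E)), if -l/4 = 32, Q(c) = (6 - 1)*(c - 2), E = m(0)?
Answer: -21376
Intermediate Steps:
m(J) = 20
E = 20
Q(c) = -10 + 5*c (Q(c) = 5*(-2 + c) = -10 + 5*c)
l = -128 (l = -4*32 = -128)
l*(77 + Q(E)) = -128*(77 + (-10 + 5*20)) = -128*(77 + (-10 + 100)) = -128*(77 + 90) = -128*167 = -21376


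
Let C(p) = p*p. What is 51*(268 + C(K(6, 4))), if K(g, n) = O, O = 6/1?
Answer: 15504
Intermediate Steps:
O = 6 (O = 6*1 = 6)
K(g, n) = 6
C(p) = p²
51*(268 + C(K(6, 4))) = 51*(268 + 6²) = 51*(268 + 36) = 51*304 = 15504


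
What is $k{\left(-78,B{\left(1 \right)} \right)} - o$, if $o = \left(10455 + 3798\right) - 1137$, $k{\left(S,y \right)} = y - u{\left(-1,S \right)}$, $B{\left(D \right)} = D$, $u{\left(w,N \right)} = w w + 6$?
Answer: $-13122$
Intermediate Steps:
$u{\left(w,N \right)} = 6 + w^{2}$ ($u{\left(w,N \right)} = w^{2} + 6 = 6 + w^{2}$)
$k{\left(S,y \right)} = -7 + y$ ($k{\left(S,y \right)} = y - \left(6 + \left(-1\right)^{2}\right) = y - \left(6 + 1\right) = y - 7 = -7 + y$)
$o = 13116$ ($o = 14253 - 1137 = 13116$)
$k{\left(-78,B{\left(1 \right)} \right)} - o = \left(-7 + 1\right) - 13116 = -6 - 13116 = -13122$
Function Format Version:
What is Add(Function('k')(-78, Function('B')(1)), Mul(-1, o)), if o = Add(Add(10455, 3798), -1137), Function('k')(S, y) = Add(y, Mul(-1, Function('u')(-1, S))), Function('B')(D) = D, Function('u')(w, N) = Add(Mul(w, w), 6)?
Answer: -13122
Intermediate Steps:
Function('u')(w, N) = Add(6, Pow(w, 2)) (Function('u')(w, N) = Add(Pow(w, 2), 6) = Add(6, Pow(w, 2)))
Function('k')(S, y) = Add(-7, y) (Function('k')(S, y) = Add(y, Mul(-1, Add(6, Pow(-1, 2)))) = Add(y, Mul(-1, Add(6, 1))) = Add(y, Mul(-1, 7)) = Add(y, -7) = Add(-7, y))
o = 13116 (o = Add(14253, -1137) = 13116)
Add(Function('k')(-78, Function('B')(1)), Mul(-1, o)) = Add(Add(-7, 1), Mul(-1, 13116)) = Add(-6, -13116) = -13122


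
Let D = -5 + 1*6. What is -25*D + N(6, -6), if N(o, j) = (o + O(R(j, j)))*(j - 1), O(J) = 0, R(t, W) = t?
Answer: -67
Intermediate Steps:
D = 1 (D = -5 + 6 = 1)
N(o, j) = o*(-1 + j) (N(o, j) = (o + 0)*(j - 1) = o*(-1 + j))
-25*D + N(6, -6) = -25*1 + 6*(-1 - 6) = -25 + 6*(-7) = -25 - 42 = -67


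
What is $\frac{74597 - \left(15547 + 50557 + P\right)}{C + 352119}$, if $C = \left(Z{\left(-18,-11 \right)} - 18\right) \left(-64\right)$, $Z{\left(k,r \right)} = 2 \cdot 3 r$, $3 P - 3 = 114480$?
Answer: $- \frac{29668}{357495} \approx -0.082989$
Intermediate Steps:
$P = 38161$ ($P = 1 + \frac{1}{3} \cdot 114480 = 1 + 38160 = 38161$)
$Z{\left(k,r \right)} = 6 r$
$C = 5376$ ($C = \left(6 \left(-11\right) - 18\right) \left(-64\right) = \left(-66 - 18\right) \left(-64\right) = \left(-84\right) \left(-64\right) = 5376$)
$\frac{74597 - \left(15547 + 50557 + P\right)}{C + 352119} = \frac{74597 - \left(53708 + 50557\right)}{5376 + 352119} = \frac{74597 - 104265}{357495} = \left(74597 - 104265\right) \frac{1}{357495} = \left(-29668\right) \frac{1}{357495} = - \frac{29668}{357495}$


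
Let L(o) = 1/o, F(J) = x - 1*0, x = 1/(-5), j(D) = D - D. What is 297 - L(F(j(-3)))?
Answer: 302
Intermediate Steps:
j(D) = 0
x = -1/5 ≈ -0.20000
F(J) = -1/5 (F(J) = -1/5 - 1*0 = -1/5 + 0 = -1/5)
297 - L(F(j(-3))) = 297 - 1/(-1/5) = 297 - 1*(-5) = 297 + 5 = 302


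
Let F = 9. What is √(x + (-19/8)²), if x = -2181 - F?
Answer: I*√139799/8 ≈ 46.737*I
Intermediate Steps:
x = -2190 (x = -2181 - 1*9 = -2181 - 9 = -2190)
√(x + (-19/8)²) = √(-2190 + (-19/8)²) = √(-2190 + 361/64) = √(-139799/64) = I*√139799/8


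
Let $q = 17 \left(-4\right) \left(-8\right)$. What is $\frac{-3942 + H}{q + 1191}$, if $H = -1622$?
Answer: $- \frac{5564}{1735} \approx -3.2069$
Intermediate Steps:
$q = 544$ ($q = \left(-68\right) \left(-8\right) = 544$)
$\frac{-3942 + H}{q + 1191} = \frac{-3942 - 1622}{544 + 1191} = - \frac{5564}{1735}$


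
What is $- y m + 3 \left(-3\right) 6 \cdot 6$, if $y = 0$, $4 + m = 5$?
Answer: $-324$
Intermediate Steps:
$m = 1$ ($m = -4 + 5 = 1$)
$- y m + 3 \left(-3\right) 6 \cdot 6 = - 0 \cdot 1 + 3 \left(-3\right) 6 \cdot 6 = \left(-1\right) 0 - 324 = 0 - 324 = -324$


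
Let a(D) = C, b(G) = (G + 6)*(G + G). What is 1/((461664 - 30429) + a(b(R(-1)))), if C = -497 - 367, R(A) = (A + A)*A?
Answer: 1/430371 ≈ 2.3236e-6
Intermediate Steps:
R(A) = 2*A**2 (R(A) = (2*A)*A = 2*A**2)
b(G) = 2*G*(6 + G) (b(G) = (6 + G)*(2*G) = 2*G*(6 + G))
C = -864
a(D) = -864
1/((461664 - 30429) + a(b(R(-1)))) = 1/((461664 - 30429) - 864) = 1/(431235 - 864) = 1/430371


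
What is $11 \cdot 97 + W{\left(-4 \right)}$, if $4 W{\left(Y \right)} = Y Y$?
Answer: $1071$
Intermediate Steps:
$W{\left(Y \right)} = \frac{Y^{2}}{4}$ ($W{\left(Y \right)} = \frac{Y Y}{4} = \frac{Y^{2}}{4}$)
$11 \cdot 97 + W{\left(-4 \right)} = 11 \cdot 97 + \frac{\left(-4\right)^{2}}{4} = 1067 + \frac{1}{4} \cdot 16 = 1067 + 4 = 1071$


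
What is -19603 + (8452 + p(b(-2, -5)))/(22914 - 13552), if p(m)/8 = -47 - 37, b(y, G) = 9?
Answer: -91757753/4681 ≈ -19602.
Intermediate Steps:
p(m) = -672 (p(m) = 8*(-47 - 37) = 8*(-84) = -672)
-19603 + (8452 + p(b(-2, -5)))/(22914 - 13552) = -19603 + (8452 - 672)/(22914 - 13552) = -19603 + 7780/9362 = -19603 + 7780*(1/9362) = -19603 + 3890/4681 = -91757753/4681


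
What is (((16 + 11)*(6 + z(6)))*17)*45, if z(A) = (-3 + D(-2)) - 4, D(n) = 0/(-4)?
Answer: -20655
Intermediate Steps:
D(n) = 0 (D(n) = 0*(-¼) = 0)
z(A) = -7 (z(A) = (-3 + 0) - 4 = -3 - 4 = -7)
(((16 + 11)*(6 + z(6)))*17)*45 = (((16 + 11)*(6 - 7))*17)*45 = ((27*(-1))*17)*45 = -27*17*45 = -459*45 = -20655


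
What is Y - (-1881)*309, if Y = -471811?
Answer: 109418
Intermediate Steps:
Y - (-1881)*309 = -471811 - (-1881)*309 = -471811 - 1*(-581229) = -471811 + 581229 = 109418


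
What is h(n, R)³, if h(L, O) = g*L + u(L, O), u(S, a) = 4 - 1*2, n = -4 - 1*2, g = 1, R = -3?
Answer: -64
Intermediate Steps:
n = -6 (n = -4 - 2 = -6)
u(S, a) = 2 (u(S, a) = 4 - 2 = 2)
h(L, O) = 2 + L (h(L, O) = 1*L + 2 = L + 2 = 2 + L)
h(n, R)³ = (2 - 6)³ = (-4)³ = -64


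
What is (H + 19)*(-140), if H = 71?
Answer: -12600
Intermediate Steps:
(H + 19)*(-140) = (71 + 19)*(-140) = 90*(-140) = -12600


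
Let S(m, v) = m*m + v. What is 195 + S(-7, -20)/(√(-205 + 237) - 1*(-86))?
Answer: 719237/3682 - 29*√2/1841 ≈ 195.32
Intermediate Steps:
S(m, v) = v + m² (S(m, v) = m² + v = v + m²)
195 + S(-7, -20)/(√(-205 + 237) - 1*(-86)) = 195 + (-20 + (-7)²)/(√(-205 + 237) - 1*(-86)) = 195 + (-20 + 49)/(√32 + 86) = 195 + 29/(4*√2 + 86) = 195 + 29/(86 + 4*√2)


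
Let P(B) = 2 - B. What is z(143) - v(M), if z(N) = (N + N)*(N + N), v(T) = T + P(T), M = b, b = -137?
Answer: 81794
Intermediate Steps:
M = -137
v(T) = 2 (v(T) = T + (2 - T) = 2)
z(N) = 4*N² (z(N) = (2*N)*(2*N) = 4*N²)
z(143) - v(M) = 4*143² - 1*2 = 4*20449 - 2 = 81796 - 2 = 81794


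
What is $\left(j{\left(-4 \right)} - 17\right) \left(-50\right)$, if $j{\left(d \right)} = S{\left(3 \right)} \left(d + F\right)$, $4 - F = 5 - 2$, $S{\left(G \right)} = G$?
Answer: $1300$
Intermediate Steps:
$F = 1$ ($F = 4 - \left(5 - 2\right) = 4 - 3 = 1$)
$j{\left(d \right)} = 3 + 3 d$ ($j{\left(d \right)} = 3 \left(d + 1\right) = 3 \left(1 + d\right) = 3 + 3 d$)
$\left(j{\left(-4 \right)} - 17\right) \left(-50\right) = \left(\left(3 + 3 \left(-4\right)\right) - 17\right) \left(-50\right) = \left(\left(3 - 12\right) - 17\right) \left(-50\right) = \left(-9 - 17\right) \left(-50\right) = \left(-26\right) \left(-50\right) = 1300$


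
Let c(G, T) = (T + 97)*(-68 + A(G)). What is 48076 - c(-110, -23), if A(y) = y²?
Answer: -842292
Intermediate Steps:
c(G, T) = (-68 + G²)*(97 + T) (c(G, T) = (T + 97)*(-68 + G²) = (97 + T)*(-68 + G²) = (-68 + G²)*(97 + T))
48076 - c(-110, -23) = 48076 - (-6596 - 68*(-23) + 97*(-110)² - 23*(-110)²) = 48076 - (-6596 + 1564 + 97*12100 - 23*12100) = 48076 - (-6596 + 1564 + 1173700 - 278300) = 48076 - 1*890368 = 48076 - 890368 = -842292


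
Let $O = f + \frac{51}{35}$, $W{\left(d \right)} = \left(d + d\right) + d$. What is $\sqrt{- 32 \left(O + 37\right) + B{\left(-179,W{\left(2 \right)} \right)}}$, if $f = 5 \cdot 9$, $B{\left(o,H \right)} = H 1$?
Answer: $\frac{i \sqrt{3264170}}{35} \approx 51.62 i$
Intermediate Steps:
$W{\left(d \right)} = 3 d$ ($W{\left(d \right)} = 2 d + d = 3 d$)
$B{\left(o,H \right)} = H$
$f = 45$
$O = \frac{1626}{35}$ ($O = 45 + \frac{51}{35} = \frac{1626}{35} \approx 46.457$)
$\sqrt{- 32 \left(O + 37\right) + B{\left(-179,W{\left(2 \right)} \right)}} = \sqrt{- 32 \left(\frac{1626}{35} + 37\right) + 3 \cdot 2} = \sqrt{\left(-32\right) \frac{2921}{35} + 6} = \sqrt{- \frac{93472}{35} + 6} = \sqrt{- \frac{93262}{35}} = \frac{i \sqrt{3264170}}{35}$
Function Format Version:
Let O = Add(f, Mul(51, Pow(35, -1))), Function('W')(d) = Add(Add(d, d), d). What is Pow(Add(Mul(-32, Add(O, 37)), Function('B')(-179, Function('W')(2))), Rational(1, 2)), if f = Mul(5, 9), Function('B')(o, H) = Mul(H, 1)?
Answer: Mul(Rational(1, 35), I, Pow(3264170, Rational(1, 2))) ≈ Mul(51.620, I)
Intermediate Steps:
Function('W')(d) = Mul(3, d) (Function('W')(d) = Add(Mul(2, d), d) = Mul(3, d))
Function('B')(o, H) = H
f = 45
O = Rational(1626, 35) (O = Add(45, Mul(51, Pow(35, -1))) = Add(45, Mul(51, Rational(1, 35))) = Add(45, Rational(51, 35)) = Rational(1626, 35) ≈ 46.457)
Pow(Add(Mul(-32, Add(O, 37)), Function('B')(-179, Function('W')(2))), Rational(1, 2)) = Pow(Add(Mul(-32, Add(Rational(1626, 35), 37)), Mul(3, 2)), Rational(1, 2)) = Pow(Add(Mul(-32, Rational(2921, 35)), 6), Rational(1, 2)) = Pow(Add(Rational(-93472, 35), 6), Rational(1, 2)) = Pow(Rational(-93262, 35), Rational(1, 2)) = Mul(Rational(1, 35), I, Pow(3264170, Rational(1, 2)))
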